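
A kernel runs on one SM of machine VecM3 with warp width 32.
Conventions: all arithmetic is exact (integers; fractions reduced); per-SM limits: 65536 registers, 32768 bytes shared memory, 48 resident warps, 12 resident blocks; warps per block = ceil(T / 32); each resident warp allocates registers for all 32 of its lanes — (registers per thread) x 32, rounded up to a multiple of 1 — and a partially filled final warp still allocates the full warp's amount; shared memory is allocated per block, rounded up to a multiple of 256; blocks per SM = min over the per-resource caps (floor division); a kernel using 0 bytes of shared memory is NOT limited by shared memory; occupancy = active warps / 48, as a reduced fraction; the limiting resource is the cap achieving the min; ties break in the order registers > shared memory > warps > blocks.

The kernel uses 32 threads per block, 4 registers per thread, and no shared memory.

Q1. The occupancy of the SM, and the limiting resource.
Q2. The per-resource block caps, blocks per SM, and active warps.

Answer: occupancy 1/4, limited by blocks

registers: 512 blocks
shared memory: no limit (kernel uses none)
warps: 48 blocks
blocks: 12 blocks

Answer: 12 blocks, 12 active warps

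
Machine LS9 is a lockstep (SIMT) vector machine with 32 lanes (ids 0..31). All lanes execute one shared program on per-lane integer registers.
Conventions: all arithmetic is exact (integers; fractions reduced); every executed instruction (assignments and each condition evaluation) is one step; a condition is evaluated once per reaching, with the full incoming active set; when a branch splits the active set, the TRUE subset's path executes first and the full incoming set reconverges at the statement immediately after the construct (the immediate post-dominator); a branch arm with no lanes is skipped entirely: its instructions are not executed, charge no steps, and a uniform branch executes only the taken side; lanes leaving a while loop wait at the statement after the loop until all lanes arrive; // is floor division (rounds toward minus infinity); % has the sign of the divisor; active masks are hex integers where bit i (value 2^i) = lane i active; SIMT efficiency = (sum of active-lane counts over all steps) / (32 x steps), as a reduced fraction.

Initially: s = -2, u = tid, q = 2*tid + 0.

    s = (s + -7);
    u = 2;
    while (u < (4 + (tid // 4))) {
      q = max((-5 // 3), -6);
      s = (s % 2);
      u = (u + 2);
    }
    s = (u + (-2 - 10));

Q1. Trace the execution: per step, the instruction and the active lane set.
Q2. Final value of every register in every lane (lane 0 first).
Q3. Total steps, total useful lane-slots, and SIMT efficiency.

step 0: s <- (s + -7)                0xffffffff
step 1: u <- 2                       0xffffffff
step 2: eval (u < (4 + (tid // 4)))  0xffffffff
step 3: q <- max((-5 // 3), -6)      0xffffffff
step 4: s <- (s % 2)                 0xffffffff
step 5: u <- (u + 2)                 0xffffffff
step 6: eval (u < (4 + (tid // 4)))  0xffffffff
step 7: q <- max((-5 // 3), -6)      0xfffffff0
step 8: s <- (s % 2)                 0xfffffff0
step 9: u <- (u + 2)                 0xfffffff0
step 10: eval (u < (4 + (tid // 4)))  0xfffffff0
step 11: q <- max((-5 // 3), -6)      0xfffff000
step 12: s <- (s % 2)                 0xfffff000
step 13: u <- (u + 2)                 0xfffff000
step 14: eval (u < (4 + (tid // 4)))  0xfffff000
step 15: q <- max((-5 // 3), -6)      0xfff00000
step 16: s <- (s % 2)                 0xfff00000
step 17: u <- (u + 2)                 0xfff00000
step 18: eval (u < (4 + (tid // 4)))  0xfff00000
step 19: q <- max((-5 // 3), -6)      0xf0000000
step 20: s <- (s % 2)                 0xf0000000
step 21: u <- (u + 2)                 0xf0000000
step 22: eval (u < (4 + (tid // 4)))  0xf0000000
step 23: s <- (u + (-2 - 10))         0xffffffff

Answer: 24 steps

s: -8,-8,-8,-8,-6,-6,-6,-6,-6,-6,-6,-6,-4,-4,-4,-4,-4,-4,-4,-4,-2,-2,-2,-2,-2,-2,-2,-2,0,0,0,0
u: 4,4,4,4,6,6,6,6,6,6,6,6,8,8,8,8,8,8,8,8,10,10,10,10,10,10,10,10,12,12,12,12
q: -2,-2,-2,-2,-2,-2,-2,-2,-2,-2,-2,-2,-2,-2,-2,-2,-2,-2,-2,-2,-2,-2,-2,-2,-2,-2,-2,-2,-2,-2,-2,-2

steps = 24; useful = 512; efficiency = 512/768 = 2/3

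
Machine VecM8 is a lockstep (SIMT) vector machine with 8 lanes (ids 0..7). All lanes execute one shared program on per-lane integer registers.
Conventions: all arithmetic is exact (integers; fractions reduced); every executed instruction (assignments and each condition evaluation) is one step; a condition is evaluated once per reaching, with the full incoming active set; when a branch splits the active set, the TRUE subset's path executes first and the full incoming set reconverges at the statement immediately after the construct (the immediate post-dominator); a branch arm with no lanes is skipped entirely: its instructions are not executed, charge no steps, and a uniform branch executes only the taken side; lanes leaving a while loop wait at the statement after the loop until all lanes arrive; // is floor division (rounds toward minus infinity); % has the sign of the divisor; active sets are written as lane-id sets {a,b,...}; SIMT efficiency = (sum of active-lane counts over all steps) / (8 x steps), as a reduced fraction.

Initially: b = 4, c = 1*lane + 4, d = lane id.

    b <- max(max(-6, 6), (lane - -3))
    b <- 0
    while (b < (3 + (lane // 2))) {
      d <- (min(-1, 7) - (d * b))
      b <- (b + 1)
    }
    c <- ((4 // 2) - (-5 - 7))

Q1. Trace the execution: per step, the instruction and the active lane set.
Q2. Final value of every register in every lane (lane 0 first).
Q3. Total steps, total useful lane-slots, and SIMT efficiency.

step 0: b <- max(max(-6, 6), (lane - -3)) {0,1,2,3,4,5,6,7}
step 1: b <- 0                       {0,1,2,3,4,5,6,7}
step 2: eval (b < (3 + (lane // 2))) {0,1,2,3,4,5,6,7}
step 3: d <- (min(-1, 7) - (d * b))  {0,1,2,3,4,5,6,7}
step 4: b <- (b + 1)                 {0,1,2,3,4,5,6,7}
step 5: eval (b < (3 + (lane // 2))) {0,1,2,3,4,5,6,7}
step 6: d <- (min(-1, 7) - (d * b))  {0,1,2,3,4,5,6,7}
step 7: b <- (b + 1)                 {0,1,2,3,4,5,6,7}
step 8: eval (b < (3 + (lane // 2))) {0,1,2,3,4,5,6,7}
step 9: d <- (min(-1, 7) - (d * b))  {0,1,2,3,4,5,6,7}
step 10: b <- (b + 1)                 {0,1,2,3,4,5,6,7}
step 11: eval (b < (3 + (lane // 2))) {0,1,2,3,4,5,6,7}
step 12: d <- (min(-1, 7) - (d * b))  {2,3,4,5,6,7}
step 13: b <- (b + 1)                 {2,3,4,5,6,7}
step 14: eval (b < (3 + (lane // 2))) {2,3,4,5,6,7}
step 15: d <- (min(-1, 7) - (d * b))  {4,5,6,7}
step 16: b <- (b + 1)                 {4,5,6,7}
step 17: eval (b < (3 + (lane // 2))) {4,5,6,7}
step 18: d <- (min(-1, 7) - (d * b))  {6,7}
step 19: b <- (b + 1)                 {6,7}
step 20: eval (b < (3 + (lane // 2))) {6,7}
step 21: c <- ((4 // 2) - (-5 - 7))   {0,1,2,3,4,5,6,7}

Answer: 22 steps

b: 3,3,4,4,5,5,6,6
c: 14,14,14,14,14,14,14,14
d: -1,-1,2,2,-9,-9,44,44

steps = 22; useful = 140; efficiency = 140/176 = 35/44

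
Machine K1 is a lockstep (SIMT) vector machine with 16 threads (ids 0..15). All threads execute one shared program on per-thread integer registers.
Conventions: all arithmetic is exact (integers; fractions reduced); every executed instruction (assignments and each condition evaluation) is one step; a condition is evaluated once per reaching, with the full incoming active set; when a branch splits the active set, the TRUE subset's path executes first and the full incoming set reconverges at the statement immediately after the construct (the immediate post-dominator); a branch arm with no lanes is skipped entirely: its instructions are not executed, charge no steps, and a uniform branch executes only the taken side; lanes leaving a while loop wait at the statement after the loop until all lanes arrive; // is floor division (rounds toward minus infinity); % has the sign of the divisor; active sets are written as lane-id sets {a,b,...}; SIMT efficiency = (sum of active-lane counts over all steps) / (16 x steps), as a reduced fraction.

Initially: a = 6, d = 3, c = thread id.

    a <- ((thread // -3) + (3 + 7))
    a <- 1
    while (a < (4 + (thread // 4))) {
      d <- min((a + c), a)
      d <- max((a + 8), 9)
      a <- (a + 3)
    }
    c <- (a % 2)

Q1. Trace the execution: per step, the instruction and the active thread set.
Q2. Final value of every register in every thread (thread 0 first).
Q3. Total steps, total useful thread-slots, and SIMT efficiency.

step 0: a <- ((thread // -3) + (3 + 7)) {0,1,2,3,4,5,6,7,8,9,10,11,12,13,14,15}
step 1: a <- 1                       {0,1,2,3,4,5,6,7,8,9,10,11,12,13,14,15}
step 2: eval (a < (4 + (thread // 4))) {0,1,2,3,4,5,6,7,8,9,10,11,12,13,14,15}
step 3: d <- min((a + c), a)         {0,1,2,3,4,5,6,7,8,9,10,11,12,13,14,15}
step 4: d <- max((a + 8), 9)         {0,1,2,3,4,5,6,7,8,9,10,11,12,13,14,15}
step 5: a <- (a + 3)                 {0,1,2,3,4,5,6,7,8,9,10,11,12,13,14,15}
step 6: eval (a < (4 + (thread // 4))) {0,1,2,3,4,5,6,7,8,9,10,11,12,13,14,15}
step 7: d <- min((a + c), a)         {4,5,6,7,8,9,10,11,12,13,14,15}
step 8: d <- max((a + 8), 9)         {4,5,6,7,8,9,10,11,12,13,14,15}
step 9: a <- (a + 3)                 {4,5,6,7,8,9,10,11,12,13,14,15}
step 10: eval (a < (4 + (thread // 4))) {4,5,6,7,8,9,10,11,12,13,14,15}
step 11: c <- (a % 2)                 {0,1,2,3,4,5,6,7,8,9,10,11,12,13,14,15}

Answer: 12 steps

a: 4,4,4,4,7,7,7,7,7,7,7,7,7,7,7,7
d: 9,9,9,9,12,12,12,12,12,12,12,12,12,12,12,12
c: 0,0,0,0,1,1,1,1,1,1,1,1,1,1,1,1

steps = 12; useful = 176; efficiency = 176/192 = 11/12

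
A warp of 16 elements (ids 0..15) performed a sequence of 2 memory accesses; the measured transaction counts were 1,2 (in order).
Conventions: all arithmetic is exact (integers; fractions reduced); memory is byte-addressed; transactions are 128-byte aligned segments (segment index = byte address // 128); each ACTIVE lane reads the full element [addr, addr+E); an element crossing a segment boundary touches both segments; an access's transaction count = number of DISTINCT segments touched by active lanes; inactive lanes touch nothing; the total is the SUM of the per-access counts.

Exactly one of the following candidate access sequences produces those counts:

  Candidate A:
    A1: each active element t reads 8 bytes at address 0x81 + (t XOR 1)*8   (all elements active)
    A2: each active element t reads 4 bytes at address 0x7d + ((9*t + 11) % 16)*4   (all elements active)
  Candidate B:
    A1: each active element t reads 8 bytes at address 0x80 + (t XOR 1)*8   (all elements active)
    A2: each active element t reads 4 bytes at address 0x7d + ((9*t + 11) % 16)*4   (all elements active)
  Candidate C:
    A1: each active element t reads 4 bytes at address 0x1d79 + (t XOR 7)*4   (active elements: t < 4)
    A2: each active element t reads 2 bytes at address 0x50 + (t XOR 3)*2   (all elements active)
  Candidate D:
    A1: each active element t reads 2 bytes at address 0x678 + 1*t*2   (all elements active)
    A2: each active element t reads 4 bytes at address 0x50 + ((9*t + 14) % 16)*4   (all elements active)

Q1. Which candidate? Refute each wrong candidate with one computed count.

A: A1 gives 2 transactions, not 1
C: A2 gives 1 transaction, not 2
D: A1 gives 2 transactions, not 1
B: all counts match (1,2)

Answer: B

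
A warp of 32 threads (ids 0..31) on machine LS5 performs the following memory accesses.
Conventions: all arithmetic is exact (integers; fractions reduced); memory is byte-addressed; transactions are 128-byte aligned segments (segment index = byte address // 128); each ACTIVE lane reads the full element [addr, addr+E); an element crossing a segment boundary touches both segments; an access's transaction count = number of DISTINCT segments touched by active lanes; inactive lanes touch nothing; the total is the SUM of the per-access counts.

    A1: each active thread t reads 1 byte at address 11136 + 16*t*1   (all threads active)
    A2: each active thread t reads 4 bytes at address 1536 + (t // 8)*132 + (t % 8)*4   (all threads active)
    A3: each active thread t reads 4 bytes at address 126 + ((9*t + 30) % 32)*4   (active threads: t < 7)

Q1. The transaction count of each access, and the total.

A1: 4 transactions
A2: 4 transactions
A3: 1 transaction

Answer: 4,4,1; total 9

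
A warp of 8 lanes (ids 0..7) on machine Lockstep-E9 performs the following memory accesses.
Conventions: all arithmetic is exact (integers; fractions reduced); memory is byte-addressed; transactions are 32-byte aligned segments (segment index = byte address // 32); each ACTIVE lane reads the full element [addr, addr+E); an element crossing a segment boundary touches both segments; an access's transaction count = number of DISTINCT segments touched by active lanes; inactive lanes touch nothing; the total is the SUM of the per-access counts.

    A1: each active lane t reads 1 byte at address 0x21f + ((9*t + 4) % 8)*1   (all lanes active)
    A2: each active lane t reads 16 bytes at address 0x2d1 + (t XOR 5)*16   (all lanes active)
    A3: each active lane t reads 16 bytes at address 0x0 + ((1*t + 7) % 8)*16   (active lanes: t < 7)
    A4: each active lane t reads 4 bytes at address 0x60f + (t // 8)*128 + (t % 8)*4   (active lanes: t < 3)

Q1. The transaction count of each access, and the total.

A1: 2 transactions
A2: 5 transactions
A3: 4 transactions
A4: 1 transaction

Answer: 2,5,4,1; total 12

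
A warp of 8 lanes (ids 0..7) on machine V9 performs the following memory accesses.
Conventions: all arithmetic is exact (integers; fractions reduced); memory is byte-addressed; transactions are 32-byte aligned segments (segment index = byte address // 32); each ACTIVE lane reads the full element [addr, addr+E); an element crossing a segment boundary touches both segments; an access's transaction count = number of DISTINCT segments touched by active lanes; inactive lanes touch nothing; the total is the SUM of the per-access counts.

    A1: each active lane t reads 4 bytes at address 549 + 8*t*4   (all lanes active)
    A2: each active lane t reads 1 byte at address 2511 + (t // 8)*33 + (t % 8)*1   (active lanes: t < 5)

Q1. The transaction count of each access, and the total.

A1: 8 transactions
A2: 1 transaction

Answer: 8,1; total 9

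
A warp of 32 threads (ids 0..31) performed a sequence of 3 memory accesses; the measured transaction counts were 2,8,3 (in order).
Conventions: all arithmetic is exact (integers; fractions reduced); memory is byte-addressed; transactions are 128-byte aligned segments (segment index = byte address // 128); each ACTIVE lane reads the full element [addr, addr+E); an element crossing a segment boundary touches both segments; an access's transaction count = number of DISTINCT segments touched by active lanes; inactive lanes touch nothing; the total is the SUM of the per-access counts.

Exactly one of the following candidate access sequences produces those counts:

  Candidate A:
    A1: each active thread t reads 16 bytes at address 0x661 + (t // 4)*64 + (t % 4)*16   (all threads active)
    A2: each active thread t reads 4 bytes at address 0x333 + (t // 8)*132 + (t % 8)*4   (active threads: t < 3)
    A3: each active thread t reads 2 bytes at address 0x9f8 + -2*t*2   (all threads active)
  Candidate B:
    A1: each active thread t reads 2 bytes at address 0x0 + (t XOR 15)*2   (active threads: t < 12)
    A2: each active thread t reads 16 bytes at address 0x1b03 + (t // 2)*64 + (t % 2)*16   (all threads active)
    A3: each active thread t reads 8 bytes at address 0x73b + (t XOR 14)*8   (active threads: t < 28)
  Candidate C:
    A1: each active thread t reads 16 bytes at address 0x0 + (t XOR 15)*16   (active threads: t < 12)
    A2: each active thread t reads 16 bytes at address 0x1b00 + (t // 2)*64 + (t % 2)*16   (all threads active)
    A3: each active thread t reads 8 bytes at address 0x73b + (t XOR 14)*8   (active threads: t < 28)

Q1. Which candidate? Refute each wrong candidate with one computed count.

A: A1 gives 5 transactions, not 2
B: A1 gives 1 transaction, not 2
C: all counts match (2,8,3)

Answer: C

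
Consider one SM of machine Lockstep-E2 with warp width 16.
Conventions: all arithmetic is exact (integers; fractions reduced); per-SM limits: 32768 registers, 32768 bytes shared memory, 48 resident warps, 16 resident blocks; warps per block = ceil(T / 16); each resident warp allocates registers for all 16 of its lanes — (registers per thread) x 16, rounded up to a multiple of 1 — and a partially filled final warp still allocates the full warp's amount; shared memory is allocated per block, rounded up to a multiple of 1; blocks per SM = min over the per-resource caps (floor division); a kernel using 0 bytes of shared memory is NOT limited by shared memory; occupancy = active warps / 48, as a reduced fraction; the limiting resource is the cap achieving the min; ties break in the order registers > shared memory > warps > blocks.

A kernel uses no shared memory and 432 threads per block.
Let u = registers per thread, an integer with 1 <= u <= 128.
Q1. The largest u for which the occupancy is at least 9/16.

Answer: u = 75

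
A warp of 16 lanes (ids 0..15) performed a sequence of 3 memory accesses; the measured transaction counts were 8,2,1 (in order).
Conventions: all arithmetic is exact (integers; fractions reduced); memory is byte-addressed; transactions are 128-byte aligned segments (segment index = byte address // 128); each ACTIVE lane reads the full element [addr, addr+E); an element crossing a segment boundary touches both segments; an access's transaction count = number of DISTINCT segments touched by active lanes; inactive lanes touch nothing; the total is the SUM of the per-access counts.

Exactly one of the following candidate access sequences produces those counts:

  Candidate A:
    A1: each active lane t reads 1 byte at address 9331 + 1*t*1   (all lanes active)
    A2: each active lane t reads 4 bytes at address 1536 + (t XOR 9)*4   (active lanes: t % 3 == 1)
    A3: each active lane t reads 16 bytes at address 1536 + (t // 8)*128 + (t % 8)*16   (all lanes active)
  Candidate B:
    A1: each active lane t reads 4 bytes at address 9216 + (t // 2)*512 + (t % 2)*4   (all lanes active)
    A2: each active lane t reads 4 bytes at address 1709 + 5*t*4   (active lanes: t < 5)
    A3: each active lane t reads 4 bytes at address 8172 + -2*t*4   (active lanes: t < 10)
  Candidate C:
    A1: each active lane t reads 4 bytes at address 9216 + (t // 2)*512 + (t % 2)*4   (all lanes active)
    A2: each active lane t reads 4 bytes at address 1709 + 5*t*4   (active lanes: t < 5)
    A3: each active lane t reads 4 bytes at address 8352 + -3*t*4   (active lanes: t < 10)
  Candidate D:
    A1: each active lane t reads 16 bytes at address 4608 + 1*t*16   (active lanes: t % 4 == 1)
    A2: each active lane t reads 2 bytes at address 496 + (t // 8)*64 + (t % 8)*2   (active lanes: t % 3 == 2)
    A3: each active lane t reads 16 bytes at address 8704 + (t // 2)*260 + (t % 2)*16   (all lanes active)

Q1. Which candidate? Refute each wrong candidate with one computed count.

A: A1 gives 2 transactions, not 8
C: A3 gives 2 transactions, not 1
D: A1 gives 2 transactions, not 8
B: all counts match (8,2,1)

Answer: B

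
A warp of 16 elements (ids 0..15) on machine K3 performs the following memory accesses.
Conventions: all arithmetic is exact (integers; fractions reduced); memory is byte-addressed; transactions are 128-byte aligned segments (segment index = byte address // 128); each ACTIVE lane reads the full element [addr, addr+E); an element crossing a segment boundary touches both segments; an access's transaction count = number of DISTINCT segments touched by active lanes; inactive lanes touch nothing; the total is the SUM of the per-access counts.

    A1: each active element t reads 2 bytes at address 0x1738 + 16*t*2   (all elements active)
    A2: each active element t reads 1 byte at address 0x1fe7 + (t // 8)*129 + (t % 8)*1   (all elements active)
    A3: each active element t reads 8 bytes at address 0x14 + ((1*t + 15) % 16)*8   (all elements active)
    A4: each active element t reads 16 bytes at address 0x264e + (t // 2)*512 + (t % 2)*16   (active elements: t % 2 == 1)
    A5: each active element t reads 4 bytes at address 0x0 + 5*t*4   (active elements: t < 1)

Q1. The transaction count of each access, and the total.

A1: 5 transactions
A2: 2 transactions
A3: 2 transactions
A4: 8 transactions
A5: 1 transaction

Answer: 5,2,2,8,1; total 18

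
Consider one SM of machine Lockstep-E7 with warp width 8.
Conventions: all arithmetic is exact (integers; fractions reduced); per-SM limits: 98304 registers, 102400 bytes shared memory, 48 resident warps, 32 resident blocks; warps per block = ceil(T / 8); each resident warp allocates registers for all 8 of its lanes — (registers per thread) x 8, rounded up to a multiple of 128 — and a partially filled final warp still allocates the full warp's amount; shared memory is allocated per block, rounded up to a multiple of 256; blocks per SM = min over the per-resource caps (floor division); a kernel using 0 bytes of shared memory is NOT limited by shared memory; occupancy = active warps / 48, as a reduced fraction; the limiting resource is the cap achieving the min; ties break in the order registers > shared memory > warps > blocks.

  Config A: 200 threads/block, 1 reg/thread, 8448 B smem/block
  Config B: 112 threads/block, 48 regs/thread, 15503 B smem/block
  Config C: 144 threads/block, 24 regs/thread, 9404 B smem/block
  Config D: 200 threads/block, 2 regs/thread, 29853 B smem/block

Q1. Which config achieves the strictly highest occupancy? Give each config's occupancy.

occupancies: A 25/48, B 7/8, C 3/4, D 25/48

Answer: B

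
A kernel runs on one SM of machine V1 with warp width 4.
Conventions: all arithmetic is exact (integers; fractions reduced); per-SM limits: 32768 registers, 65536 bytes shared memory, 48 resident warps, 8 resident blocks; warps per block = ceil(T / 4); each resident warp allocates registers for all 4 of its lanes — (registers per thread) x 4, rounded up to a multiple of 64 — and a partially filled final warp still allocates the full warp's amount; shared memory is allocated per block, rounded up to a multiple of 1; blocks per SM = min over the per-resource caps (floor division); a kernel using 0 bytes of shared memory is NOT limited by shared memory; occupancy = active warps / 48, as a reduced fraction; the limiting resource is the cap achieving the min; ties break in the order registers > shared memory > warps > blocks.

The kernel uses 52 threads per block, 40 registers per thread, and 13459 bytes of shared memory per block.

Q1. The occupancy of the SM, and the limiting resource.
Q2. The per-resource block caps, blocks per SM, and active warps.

Answer: occupancy 13/16, limited by warps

registers: 13 blocks
shared memory: 4 blocks
warps: 3 blocks
blocks: 8 blocks

Answer: 3 blocks, 39 active warps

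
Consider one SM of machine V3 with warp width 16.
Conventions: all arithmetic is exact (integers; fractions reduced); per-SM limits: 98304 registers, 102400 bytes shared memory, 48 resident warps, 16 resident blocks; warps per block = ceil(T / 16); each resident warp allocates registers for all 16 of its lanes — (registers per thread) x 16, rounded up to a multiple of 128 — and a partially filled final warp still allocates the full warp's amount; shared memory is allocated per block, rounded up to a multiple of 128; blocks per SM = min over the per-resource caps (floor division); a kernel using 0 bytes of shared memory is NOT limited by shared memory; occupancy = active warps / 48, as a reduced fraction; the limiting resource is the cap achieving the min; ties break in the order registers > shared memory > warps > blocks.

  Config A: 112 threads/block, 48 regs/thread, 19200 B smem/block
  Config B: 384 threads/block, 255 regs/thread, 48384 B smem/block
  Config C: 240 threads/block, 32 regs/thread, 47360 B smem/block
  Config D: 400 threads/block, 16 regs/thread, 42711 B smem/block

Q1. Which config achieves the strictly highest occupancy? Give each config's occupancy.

occupancies: A 35/48, B 1/2, C 5/8, D 25/48

Answer: A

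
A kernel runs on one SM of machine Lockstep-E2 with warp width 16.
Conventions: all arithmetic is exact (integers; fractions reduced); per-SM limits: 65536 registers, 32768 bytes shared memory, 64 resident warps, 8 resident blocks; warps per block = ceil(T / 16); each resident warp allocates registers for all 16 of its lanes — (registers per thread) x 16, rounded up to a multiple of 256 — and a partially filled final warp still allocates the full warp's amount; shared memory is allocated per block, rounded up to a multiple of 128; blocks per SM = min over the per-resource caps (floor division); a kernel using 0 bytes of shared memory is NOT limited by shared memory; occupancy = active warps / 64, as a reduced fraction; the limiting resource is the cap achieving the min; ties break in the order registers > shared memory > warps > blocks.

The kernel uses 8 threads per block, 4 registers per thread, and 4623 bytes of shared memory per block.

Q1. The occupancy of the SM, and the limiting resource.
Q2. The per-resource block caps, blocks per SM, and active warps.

Answer: occupancy 3/32, limited by shared memory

registers: 256 blocks
shared memory: 6 blocks
warps: 64 blocks
blocks: 8 blocks

Answer: 6 blocks, 6 active warps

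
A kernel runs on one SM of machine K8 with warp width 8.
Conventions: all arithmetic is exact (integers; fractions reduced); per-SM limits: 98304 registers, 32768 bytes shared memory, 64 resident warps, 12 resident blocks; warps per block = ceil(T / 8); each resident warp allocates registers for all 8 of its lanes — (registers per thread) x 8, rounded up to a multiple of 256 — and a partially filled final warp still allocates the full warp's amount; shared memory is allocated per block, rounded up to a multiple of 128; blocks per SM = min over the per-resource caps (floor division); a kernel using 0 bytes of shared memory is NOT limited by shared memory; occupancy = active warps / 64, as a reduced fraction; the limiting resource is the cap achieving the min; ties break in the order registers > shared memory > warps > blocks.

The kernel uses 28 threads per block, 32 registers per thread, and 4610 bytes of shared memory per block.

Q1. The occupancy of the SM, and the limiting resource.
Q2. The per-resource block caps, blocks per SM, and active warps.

Answer: occupancy 3/8, limited by shared memory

registers: 96 blocks
shared memory: 6 blocks
warps: 16 blocks
blocks: 12 blocks

Answer: 6 blocks, 24 active warps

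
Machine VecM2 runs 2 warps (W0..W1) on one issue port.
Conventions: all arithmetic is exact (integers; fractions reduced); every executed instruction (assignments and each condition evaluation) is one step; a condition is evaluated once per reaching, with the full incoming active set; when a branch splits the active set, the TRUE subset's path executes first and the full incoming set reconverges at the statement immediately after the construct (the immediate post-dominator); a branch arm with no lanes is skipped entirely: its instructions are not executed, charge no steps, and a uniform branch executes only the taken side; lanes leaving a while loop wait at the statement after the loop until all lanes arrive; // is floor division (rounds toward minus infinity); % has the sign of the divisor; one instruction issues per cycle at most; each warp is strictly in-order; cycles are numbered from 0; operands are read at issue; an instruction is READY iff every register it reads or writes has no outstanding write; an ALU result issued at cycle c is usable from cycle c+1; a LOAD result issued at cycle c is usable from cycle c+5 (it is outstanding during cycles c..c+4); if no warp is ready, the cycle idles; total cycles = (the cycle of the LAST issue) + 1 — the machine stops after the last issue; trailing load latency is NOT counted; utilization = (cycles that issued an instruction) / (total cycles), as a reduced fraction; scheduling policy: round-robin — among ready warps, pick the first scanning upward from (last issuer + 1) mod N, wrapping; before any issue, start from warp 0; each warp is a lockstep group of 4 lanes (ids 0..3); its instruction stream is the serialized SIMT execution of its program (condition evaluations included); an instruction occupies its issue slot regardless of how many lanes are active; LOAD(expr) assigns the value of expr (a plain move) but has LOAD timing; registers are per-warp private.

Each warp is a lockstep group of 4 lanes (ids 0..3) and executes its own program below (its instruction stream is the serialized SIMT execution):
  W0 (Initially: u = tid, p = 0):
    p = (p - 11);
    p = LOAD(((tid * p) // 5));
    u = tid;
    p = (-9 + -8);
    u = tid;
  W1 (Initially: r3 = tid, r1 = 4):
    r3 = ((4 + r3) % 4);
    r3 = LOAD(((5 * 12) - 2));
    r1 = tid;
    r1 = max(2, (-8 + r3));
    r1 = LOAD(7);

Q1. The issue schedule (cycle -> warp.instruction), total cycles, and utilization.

cycle 0: W0.I0
cycle 1: W1.I0
cycle 2: W0.I1
cycle 3: W1.I1
cycle 4: W0.I2
cycle 5: W1.I2
cycle 6: idle
cycle 7: W0.I3
cycle 8: W1.I3
cycle 9: W0.I4
cycle 10: W1.I4

Answer: 11 cycles, utilization 10/11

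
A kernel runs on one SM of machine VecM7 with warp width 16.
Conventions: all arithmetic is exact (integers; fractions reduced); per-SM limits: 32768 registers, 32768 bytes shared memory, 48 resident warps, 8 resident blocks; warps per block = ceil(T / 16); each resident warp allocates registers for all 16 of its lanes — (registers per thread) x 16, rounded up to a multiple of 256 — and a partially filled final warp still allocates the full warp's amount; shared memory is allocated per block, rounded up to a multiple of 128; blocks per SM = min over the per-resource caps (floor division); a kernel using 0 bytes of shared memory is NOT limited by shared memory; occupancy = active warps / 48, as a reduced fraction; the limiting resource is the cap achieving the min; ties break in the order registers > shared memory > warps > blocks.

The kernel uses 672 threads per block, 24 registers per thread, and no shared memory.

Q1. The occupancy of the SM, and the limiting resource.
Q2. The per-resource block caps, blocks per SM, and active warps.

Answer: occupancy 7/8, limited by registers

registers: 1 block
shared memory: no limit (kernel uses none)
warps: 1 block
blocks: 8 blocks

Answer: 1 block, 42 active warps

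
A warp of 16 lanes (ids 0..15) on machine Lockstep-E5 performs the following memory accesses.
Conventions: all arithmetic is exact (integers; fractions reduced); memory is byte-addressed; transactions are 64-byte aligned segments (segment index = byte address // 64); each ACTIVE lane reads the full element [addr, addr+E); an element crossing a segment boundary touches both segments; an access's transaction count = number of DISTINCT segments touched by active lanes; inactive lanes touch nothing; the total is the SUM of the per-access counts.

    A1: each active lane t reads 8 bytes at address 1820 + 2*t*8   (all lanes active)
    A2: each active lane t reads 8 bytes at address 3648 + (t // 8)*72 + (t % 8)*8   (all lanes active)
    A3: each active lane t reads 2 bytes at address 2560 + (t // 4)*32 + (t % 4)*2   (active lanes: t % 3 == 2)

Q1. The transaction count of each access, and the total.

A1: 5 transactions
A2: 3 transactions
A3: 2 transactions

Answer: 5,3,2; total 10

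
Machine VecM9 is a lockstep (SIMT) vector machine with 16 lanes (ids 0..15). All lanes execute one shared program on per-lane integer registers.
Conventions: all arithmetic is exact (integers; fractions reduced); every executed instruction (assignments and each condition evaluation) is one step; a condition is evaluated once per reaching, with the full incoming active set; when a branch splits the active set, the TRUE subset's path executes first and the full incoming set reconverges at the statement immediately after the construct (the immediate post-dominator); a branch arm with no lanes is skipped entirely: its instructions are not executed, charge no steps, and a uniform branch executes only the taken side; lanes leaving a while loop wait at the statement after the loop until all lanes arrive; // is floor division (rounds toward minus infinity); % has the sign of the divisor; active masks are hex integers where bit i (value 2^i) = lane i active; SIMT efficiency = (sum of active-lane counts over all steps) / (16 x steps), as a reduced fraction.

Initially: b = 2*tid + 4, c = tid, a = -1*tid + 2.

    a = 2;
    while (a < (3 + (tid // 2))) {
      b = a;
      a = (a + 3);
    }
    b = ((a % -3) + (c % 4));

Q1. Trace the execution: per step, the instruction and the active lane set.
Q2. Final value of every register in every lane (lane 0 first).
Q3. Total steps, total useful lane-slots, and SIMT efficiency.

step 0: a <- 2                       0xffff
step 1: eval (a < (3 + (tid // 2)))  0xffff
step 2: b <- a                       0xffff
step 3: a <- (a + 3)                 0xffff
step 4: eval (a < (3 + (tid // 2)))  0xffff
step 5: b <- a                       0xffc0
step 6: a <- (a + 3)                 0xffc0
step 7: eval (a < (3 + (tid // 2)))  0xffc0
step 8: b <- a                       0xf000
step 9: a <- (a + 3)                 0xf000
step 10: eval (a < (3 + (tid // 2)))  0xf000
step 11: b <- ((a % -3) + (c % 4))    0xffff

Answer: 12 steps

b: -1,0,1,2,-1,0,1,2,-1,0,1,2,-1,0,1,2
c: 0,1,2,3,4,5,6,7,8,9,10,11,12,13,14,15
a: 5,5,5,5,5,5,8,8,8,8,8,8,11,11,11,11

steps = 12; useful = 138; efficiency = 138/192 = 23/32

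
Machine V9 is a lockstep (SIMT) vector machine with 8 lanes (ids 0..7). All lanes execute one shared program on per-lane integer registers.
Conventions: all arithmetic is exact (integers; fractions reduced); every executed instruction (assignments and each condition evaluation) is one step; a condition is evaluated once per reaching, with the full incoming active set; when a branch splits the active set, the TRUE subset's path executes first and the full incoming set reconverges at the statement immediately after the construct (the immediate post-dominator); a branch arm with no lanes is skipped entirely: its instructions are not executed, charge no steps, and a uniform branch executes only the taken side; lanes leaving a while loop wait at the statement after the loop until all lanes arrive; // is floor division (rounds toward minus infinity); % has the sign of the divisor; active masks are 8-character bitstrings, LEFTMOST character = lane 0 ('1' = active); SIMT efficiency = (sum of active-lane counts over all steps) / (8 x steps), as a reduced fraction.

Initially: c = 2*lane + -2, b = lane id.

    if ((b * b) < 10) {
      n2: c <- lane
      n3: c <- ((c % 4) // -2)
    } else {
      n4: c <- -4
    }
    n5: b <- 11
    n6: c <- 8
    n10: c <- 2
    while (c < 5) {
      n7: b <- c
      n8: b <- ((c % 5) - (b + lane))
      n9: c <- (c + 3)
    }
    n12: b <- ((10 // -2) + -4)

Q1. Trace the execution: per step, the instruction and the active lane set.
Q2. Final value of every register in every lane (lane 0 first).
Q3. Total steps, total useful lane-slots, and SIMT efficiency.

step 0: eval ((b * b) < 10)          11111111
step 1: c <- lane                    11110000
step 2: c <- ((c % 4) // -2)         11110000
step 3: c <- -4                      00001111
step 4: b <- 11                      11111111
step 5: c <- 8                       11111111
step 6: c <- 2                       11111111
step 7: eval (c < 5)                 11111111
step 8: b <- c                       11111111
step 9: b <- ((c % 5) - (b + lane))  11111111
step 10: c <- (c + 3)                 11111111
step 11: eval (c < 5)                 11111111
step 12: b <- ((10 // -2) + -4)       11111111

Answer: 13 steps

c: 5,5,5,5,5,5,5,5
b: -9,-9,-9,-9,-9,-9,-9,-9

steps = 13; useful = 92; efficiency = 92/104 = 23/26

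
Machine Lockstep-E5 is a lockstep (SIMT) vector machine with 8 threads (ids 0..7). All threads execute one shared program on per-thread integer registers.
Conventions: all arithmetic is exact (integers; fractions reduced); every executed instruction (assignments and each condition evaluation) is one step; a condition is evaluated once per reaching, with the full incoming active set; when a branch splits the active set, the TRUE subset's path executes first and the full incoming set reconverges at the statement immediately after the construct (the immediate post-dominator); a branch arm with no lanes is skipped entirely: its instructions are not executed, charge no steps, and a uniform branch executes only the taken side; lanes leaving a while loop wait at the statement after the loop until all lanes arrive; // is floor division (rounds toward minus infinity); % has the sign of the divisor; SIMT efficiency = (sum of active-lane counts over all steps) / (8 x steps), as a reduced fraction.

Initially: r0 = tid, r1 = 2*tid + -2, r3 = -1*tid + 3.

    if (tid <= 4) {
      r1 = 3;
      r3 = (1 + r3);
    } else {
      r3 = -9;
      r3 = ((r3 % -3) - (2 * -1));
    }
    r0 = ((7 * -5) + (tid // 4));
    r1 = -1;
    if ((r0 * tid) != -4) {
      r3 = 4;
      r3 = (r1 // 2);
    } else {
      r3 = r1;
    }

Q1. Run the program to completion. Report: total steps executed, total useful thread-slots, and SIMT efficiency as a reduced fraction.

Answer: 10 steps, 64 useful, 4/5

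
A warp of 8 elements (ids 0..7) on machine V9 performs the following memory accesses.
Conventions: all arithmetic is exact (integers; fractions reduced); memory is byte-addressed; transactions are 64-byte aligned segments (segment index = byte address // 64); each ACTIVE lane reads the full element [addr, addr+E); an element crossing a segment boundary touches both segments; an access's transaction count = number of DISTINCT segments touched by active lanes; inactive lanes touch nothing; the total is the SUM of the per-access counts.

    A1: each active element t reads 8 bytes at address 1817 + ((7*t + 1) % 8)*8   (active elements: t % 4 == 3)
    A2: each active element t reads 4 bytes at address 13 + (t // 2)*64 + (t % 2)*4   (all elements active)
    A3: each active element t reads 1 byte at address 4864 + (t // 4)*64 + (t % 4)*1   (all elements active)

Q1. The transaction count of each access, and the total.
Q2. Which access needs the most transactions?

A1: 2 transactions
A2: 4 transactions
A3: 2 transactions

Answer: 2,4,2; total 8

Answer: A2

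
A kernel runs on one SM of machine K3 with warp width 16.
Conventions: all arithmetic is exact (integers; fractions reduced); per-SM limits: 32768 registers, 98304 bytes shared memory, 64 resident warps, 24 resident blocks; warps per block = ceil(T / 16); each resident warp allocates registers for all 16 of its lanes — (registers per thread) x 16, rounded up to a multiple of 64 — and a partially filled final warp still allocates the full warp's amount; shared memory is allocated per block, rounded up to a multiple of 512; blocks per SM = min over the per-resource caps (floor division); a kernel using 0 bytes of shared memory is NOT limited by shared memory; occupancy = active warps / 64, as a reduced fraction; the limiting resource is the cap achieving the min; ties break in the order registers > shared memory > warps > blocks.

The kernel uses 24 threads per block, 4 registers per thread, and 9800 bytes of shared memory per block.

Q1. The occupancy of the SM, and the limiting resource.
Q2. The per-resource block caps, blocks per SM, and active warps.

Answer: occupancy 9/32, limited by shared memory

registers: 256 blocks
shared memory: 9 blocks
warps: 32 blocks
blocks: 24 blocks

Answer: 9 blocks, 18 active warps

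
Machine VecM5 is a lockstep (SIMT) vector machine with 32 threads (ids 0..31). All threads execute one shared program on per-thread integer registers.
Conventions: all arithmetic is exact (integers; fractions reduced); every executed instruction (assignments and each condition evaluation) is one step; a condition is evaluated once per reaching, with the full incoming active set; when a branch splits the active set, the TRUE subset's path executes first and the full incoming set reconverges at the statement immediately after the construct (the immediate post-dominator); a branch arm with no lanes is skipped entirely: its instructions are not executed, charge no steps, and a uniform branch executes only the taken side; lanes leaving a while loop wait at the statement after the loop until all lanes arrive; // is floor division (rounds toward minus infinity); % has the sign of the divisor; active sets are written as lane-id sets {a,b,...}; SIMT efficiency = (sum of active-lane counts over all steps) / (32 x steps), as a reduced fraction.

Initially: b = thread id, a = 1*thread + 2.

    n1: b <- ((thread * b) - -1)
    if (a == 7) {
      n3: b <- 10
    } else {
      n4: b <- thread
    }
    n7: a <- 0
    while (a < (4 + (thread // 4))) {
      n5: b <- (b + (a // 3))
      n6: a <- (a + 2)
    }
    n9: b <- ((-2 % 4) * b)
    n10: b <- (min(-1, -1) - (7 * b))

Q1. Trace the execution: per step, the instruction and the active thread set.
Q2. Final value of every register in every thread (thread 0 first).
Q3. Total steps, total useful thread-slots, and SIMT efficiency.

step 0: b <- ((thread * b) - -1)     {0,1,2,3,4,5,6,7,8,9,10,11,12,13,14,15,16,17,18,19,20,21,22,23,24,25,26,27,28,29,30,31}
step 1: eval (a == 7)                {0,1,2,3,4,5,6,7,8,9,10,11,12,13,14,15,16,17,18,19,20,21,22,23,24,25,26,27,28,29,30,31}
step 2: b <- 10                      {5}
step 3: b <- thread                  {0,1,2,3,4,6,7,8,9,10,11,12,13,14,15,16,17,18,19,20,21,22,23,24,25,26,27,28,29,30,31}
step 4: a <- 0                       {0,1,2,3,4,5,6,7,8,9,10,11,12,13,14,15,16,17,18,19,20,21,22,23,24,25,26,27,28,29,30,31}
step 5: eval (a < (4 + (thread // 4))) {0,1,2,3,4,5,6,7,8,9,10,11,12,13,14,15,16,17,18,19,20,21,22,23,24,25,26,27,28,29,30,31}
step 6: b <- (b + (a // 3))          {0,1,2,3,4,5,6,7,8,9,10,11,12,13,14,15,16,17,18,19,20,21,22,23,24,25,26,27,28,29,30,31}
step 7: a <- (a + 2)                 {0,1,2,3,4,5,6,7,8,9,10,11,12,13,14,15,16,17,18,19,20,21,22,23,24,25,26,27,28,29,30,31}
step 8: eval (a < (4 + (thread // 4))) {0,1,2,3,4,5,6,7,8,9,10,11,12,13,14,15,16,17,18,19,20,21,22,23,24,25,26,27,28,29,30,31}
step 9: b <- (b + (a // 3))          {0,1,2,3,4,5,6,7,8,9,10,11,12,13,14,15,16,17,18,19,20,21,22,23,24,25,26,27,28,29,30,31}
step 10: a <- (a + 2)                 {0,1,2,3,4,5,6,7,8,9,10,11,12,13,14,15,16,17,18,19,20,21,22,23,24,25,26,27,28,29,30,31}
step 11: eval (a < (4 + (thread // 4))) {0,1,2,3,4,5,6,7,8,9,10,11,12,13,14,15,16,17,18,19,20,21,22,23,24,25,26,27,28,29,30,31}
step 12: b <- (b + (a // 3))          {4,5,6,7,8,9,10,11,12,13,14,15,16,17,18,19,20,21,22,23,24,25,26,27,28,29,30,31}
step 13: a <- (a + 2)                 {4,5,6,7,8,9,10,11,12,13,14,15,16,17,18,19,20,21,22,23,24,25,26,27,28,29,30,31}
step 14: eval (a < (4 + (thread // 4))) {4,5,6,7,8,9,10,11,12,13,14,15,16,17,18,19,20,21,22,23,24,25,26,27,28,29,30,31}
step 15: b <- (b + (a // 3))          {12,13,14,15,16,17,18,19,20,21,22,23,24,25,26,27,28,29,30,31}
step 16: a <- (a + 2)                 {12,13,14,15,16,17,18,19,20,21,22,23,24,25,26,27,28,29,30,31}
step 17: eval (a < (4 + (thread // 4))) {12,13,14,15,16,17,18,19,20,21,22,23,24,25,26,27,28,29,30,31}
step 18: b <- (b + (a // 3))          {20,21,22,23,24,25,26,27,28,29,30,31}
step 19: a <- (a + 2)                 {20,21,22,23,24,25,26,27,28,29,30,31}
step 20: eval (a < (4 + (thread // 4))) {20,21,22,23,24,25,26,27,28,29,30,31}
step 21: b <- (b + (a // 3))          {28,29,30,31}
step 22: a <- (a + 2)                 {28,29,30,31}
step 23: eval (a < (4 + (thread // 4))) {28,29,30,31}
step 24: b <- ((-2 % 4) * b)          {0,1,2,3,4,5,6,7,8,9,10,11,12,13,14,15,16,17,18,19,20,21,22,23,24,25,26,27,28,29,30,31}
step 25: b <- (min(-1, -1) - (7 * b)) {0,1,2,3,4,5,6,7,8,9,10,11,12,13,14,15,16,17,18,19,20,21,22,23,24,25,26,27,28,29,30,31}

Answer: 26 steps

b: -1,-15,-29,-43,-71,-155,-99,-113,-127,-141,-155,-169,-211,-225,-239,-253,-267,-281,-295,-309,-351,-365,-379,-393,-407,-421,-435,-449,-505,-519,-533,-547
a: 4,4,4,4,6,6,6,6,6,6,6,6,8,8,8,8,8,8,8,8,10,10,10,10,10,10,10,10,12,12,12,12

steps = 26; useful = 608; efficiency = 608/832 = 19/26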